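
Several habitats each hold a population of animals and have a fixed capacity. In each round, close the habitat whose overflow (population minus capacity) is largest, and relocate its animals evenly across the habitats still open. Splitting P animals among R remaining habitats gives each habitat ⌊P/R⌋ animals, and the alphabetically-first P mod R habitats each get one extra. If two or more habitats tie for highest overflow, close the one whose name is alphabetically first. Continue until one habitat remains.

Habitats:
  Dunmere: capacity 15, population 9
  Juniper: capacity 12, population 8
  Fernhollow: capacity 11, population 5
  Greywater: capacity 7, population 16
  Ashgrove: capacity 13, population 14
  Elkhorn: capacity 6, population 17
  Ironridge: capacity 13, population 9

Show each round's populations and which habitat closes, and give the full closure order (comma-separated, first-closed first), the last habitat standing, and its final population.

Round 1: Ashgrove=14 Dunmere=9 Elkhorn=17 Fernhollow=5 Greywater=16 Ironridge=9 Juniper=8 → close Elkhorn (overflow 11)
  17÷6 = 2 each, +1 to first 5
Round 2: Ashgrove=17 Dunmere=12 Fernhollow=8 Greywater=19 Ironridge=12 Juniper=10 → close Greywater (overflow 12)
  19÷5 = 3 each, +1 to first 4
Round 3: Ashgrove=21 Dunmere=16 Fernhollow=12 Ironridge=16 Juniper=13 → close Ashgrove (overflow 8)
  21÷4 = 5 each, +1 to first 1
Round 4: Dunmere=22 Fernhollow=17 Ironridge=21 Juniper=18 → close Ironridge (overflow 8)
  21÷3 = 7 each, +1 to first 0
Round 5: Dunmere=29 Fernhollow=24 Juniper=25 → close Dunmere (overflow 14)
  29÷2 = 14 each, +1 to first 1
Round 6: Fernhollow=39 Juniper=39 → close Fernhollow (overflow 28)
  39÷1 = 39 each, +1 to first 0

Closure order: Elkhorn, Greywater, Ashgrove, Ironridge, Dunmere, Fernhollow
Last habitat: Juniper with 78 animals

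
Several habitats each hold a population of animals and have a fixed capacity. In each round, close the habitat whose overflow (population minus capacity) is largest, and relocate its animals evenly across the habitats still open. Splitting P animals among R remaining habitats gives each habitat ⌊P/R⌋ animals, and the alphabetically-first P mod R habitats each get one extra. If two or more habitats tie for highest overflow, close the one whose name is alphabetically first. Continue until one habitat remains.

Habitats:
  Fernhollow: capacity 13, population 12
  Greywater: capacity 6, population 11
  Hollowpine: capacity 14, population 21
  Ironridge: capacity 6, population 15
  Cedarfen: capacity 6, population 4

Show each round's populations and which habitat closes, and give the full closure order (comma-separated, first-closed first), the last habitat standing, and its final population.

Round 1: Cedarfen=4 Fernhollow=12 Greywater=11 Hollowpine=21 Ironridge=15 → close Ironridge (overflow 9)
  15÷4 = 3 each, +1 to first 3
Round 2: Cedarfen=8 Fernhollow=16 Greywater=15 Hollowpine=24 → close Hollowpine (overflow 10)
  24÷3 = 8 each, +1 to first 0
Round 3: Cedarfen=16 Fernhollow=24 Greywater=23 → close Greywater (overflow 17)
  23÷2 = 11 each, +1 to first 1
Round 4: Cedarfen=28 Fernhollow=35 → close Cedarfen (overflow 22)
  28÷1 = 28 each, +1 to first 0

Closure order: Ironridge, Hollowpine, Greywater, Cedarfen
Last habitat: Fernhollow with 63 animals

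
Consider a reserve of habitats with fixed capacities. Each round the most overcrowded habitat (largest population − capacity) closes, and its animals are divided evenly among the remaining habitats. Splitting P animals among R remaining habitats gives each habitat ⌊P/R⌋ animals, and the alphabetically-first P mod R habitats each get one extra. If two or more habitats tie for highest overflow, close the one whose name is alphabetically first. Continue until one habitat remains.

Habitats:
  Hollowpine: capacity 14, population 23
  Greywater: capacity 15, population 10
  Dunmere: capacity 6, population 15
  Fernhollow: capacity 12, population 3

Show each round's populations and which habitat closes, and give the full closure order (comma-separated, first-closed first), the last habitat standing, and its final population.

Closure order: Dunmere, Hollowpine, Greywater
Last habitat: Fernhollow with 51 animals

Round 1: Dunmere=15 Fernhollow=3 Greywater=10 Hollowpine=23 → close Dunmere (overflow 9)
  15÷3 = 5 each, +1 to first 0
Round 2: Fernhollow=8 Greywater=15 Hollowpine=28 → close Hollowpine (overflow 14)
  28÷2 = 14 each, +1 to first 0
Round 3: Fernhollow=22 Greywater=29 → close Greywater (overflow 14)
  29÷1 = 29 each, +1 to first 0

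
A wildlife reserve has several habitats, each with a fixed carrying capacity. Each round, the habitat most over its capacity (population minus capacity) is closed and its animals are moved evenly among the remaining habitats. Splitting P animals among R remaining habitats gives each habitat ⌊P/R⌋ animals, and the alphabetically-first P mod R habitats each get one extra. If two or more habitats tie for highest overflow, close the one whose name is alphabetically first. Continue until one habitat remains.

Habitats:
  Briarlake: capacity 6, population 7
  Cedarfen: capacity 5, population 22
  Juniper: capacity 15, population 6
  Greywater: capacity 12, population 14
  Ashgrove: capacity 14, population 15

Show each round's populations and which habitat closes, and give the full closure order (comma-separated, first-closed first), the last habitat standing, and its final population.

Closure order: Cedarfen, Ashgrove, Briarlake, Greywater
Last habitat: Juniper with 64 animals

Round 1: Ashgrove=15 Briarlake=7 Cedarfen=22 Greywater=14 Juniper=6 → close Cedarfen (overflow 17)
  22÷4 = 5 each, +1 to first 2
Round 2: Ashgrove=21 Briarlake=13 Greywater=19 Juniper=11 → close Ashgrove (overflow 7)
  21÷3 = 7 each, +1 to first 0
Round 3: Briarlake=20 Greywater=26 Juniper=18 → close Briarlake (overflow 14)
  20÷2 = 10 each, +1 to first 0
Round 4: Greywater=36 Juniper=28 → close Greywater (overflow 24)
  36÷1 = 36 each, +1 to first 0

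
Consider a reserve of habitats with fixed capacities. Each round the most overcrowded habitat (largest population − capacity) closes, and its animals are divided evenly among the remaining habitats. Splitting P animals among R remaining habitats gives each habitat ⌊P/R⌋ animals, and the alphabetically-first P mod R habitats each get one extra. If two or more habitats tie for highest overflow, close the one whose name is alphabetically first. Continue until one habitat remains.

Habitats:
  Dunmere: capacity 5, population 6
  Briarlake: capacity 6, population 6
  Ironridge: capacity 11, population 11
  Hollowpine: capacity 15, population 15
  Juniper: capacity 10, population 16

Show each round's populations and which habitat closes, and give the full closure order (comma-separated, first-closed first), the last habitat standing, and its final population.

Round 1: Briarlake=6 Dunmere=6 Hollowpine=15 Ironridge=11 Juniper=16 → close Juniper (overflow 6)
  16÷4 = 4 each, +1 to first 0
Round 2: Briarlake=10 Dunmere=10 Hollowpine=19 Ironridge=15 → close Dunmere (overflow 5)
  10÷3 = 3 each, +1 to first 1
Round 3: Briarlake=14 Hollowpine=22 Ironridge=18 → close Briarlake (overflow 8)
  14÷2 = 7 each, +1 to first 0
Round 4: Hollowpine=29 Ironridge=25 → close Hollowpine (overflow 14)
  29÷1 = 29 each, +1 to first 0

Closure order: Juniper, Dunmere, Briarlake, Hollowpine
Last habitat: Ironridge with 54 animals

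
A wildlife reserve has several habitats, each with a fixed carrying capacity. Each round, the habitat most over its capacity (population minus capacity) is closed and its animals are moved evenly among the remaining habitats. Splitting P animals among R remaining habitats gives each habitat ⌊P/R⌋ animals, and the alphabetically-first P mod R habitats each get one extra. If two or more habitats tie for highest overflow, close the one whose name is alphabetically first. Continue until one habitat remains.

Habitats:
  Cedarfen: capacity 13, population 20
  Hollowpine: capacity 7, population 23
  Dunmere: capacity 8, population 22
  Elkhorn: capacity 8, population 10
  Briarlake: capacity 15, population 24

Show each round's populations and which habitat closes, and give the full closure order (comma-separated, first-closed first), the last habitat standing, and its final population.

Closure order: Hollowpine, Dunmere, Briarlake, Cedarfen
Last habitat: Elkhorn with 99 animals

Round 1: Briarlake=24 Cedarfen=20 Dunmere=22 Elkhorn=10 Hollowpine=23 → close Hollowpine (overflow 16)
  23÷4 = 5 each, +1 to first 3
Round 2: Briarlake=30 Cedarfen=26 Dunmere=28 Elkhorn=15 → close Dunmere (overflow 20)
  28÷3 = 9 each, +1 to first 1
Round 3: Briarlake=40 Cedarfen=35 Elkhorn=24 → close Briarlake (overflow 25)
  40÷2 = 20 each, +1 to first 0
Round 4: Cedarfen=55 Elkhorn=44 → close Cedarfen (overflow 42)
  55÷1 = 55 each, +1 to first 0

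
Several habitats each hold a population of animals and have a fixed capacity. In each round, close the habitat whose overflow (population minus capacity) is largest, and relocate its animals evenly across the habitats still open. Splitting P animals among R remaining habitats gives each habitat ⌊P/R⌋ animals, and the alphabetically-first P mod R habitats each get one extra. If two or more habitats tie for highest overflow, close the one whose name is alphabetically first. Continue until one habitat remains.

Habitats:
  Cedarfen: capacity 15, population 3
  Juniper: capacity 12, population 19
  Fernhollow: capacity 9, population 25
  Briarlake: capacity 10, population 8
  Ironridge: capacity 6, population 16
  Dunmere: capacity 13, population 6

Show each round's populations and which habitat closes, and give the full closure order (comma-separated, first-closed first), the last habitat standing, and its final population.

Round 1: Briarlake=8 Cedarfen=3 Dunmere=6 Fernhollow=25 Ironridge=16 Juniper=19 → close Fernhollow (overflow 16)
  25÷5 = 5 each, +1 to first 0
Round 2: Briarlake=13 Cedarfen=8 Dunmere=11 Ironridge=21 Juniper=24 → close Ironridge (overflow 15)
  21÷4 = 5 each, +1 to first 1
Round 3: Briarlake=19 Cedarfen=13 Dunmere=16 Juniper=29 → close Juniper (overflow 17)
  29÷3 = 9 each, +1 to first 2
Round 4: Briarlake=29 Cedarfen=23 Dunmere=25 → close Briarlake (overflow 19)
  29÷2 = 14 each, +1 to first 1
Round 5: Cedarfen=38 Dunmere=39 → close Dunmere (overflow 26)
  39÷1 = 39 each, +1 to first 0

Closure order: Fernhollow, Ironridge, Juniper, Briarlake, Dunmere
Last habitat: Cedarfen with 77 animals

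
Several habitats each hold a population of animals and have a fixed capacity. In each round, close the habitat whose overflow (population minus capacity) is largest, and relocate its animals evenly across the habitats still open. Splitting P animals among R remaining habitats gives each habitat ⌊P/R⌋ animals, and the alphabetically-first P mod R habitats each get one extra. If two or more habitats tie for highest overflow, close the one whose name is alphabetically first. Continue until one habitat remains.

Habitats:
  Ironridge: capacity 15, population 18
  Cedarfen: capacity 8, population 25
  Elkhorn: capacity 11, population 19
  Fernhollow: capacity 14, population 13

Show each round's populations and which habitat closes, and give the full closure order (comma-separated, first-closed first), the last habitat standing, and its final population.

Closure order: Cedarfen, Elkhorn, Ironridge
Last habitat: Fernhollow with 75 animals

Round 1: Cedarfen=25 Elkhorn=19 Fernhollow=13 Ironridge=18 → close Cedarfen (overflow 17)
  25÷3 = 8 each, +1 to first 1
Round 2: Elkhorn=28 Fernhollow=21 Ironridge=26 → close Elkhorn (overflow 17)
  28÷2 = 14 each, +1 to first 0
Round 3: Fernhollow=35 Ironridge=40 → close Ironridge (overflow 25)
  40÷1 = 40 each, +1 to first 0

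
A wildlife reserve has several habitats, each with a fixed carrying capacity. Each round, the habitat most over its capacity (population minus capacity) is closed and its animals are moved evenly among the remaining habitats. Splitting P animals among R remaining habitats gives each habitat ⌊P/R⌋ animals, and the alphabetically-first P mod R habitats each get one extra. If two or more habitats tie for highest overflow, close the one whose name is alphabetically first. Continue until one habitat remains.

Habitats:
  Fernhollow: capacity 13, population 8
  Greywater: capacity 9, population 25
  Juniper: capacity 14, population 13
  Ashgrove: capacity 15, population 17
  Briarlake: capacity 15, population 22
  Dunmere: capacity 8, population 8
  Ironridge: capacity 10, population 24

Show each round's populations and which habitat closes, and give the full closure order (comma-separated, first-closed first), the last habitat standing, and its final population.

Round 1: Ashgrove=17 Briarlake=22 Dunmere=8 Fernhollow=8 Greywater=25 Ironridge=24 Juniper=13 → close Greywater (overflow 16)
  25÷6 = 4 each, +1 to first 1
Round 2: Ashgrove=22 Briarlake=26 Dunmere=12 Fernhollow=12 Ironridge=28 Juniper=17 → close Ironridge (overflow 18)
  28÷5 = 5 each, +1 to first 3
Round 3: Ashgrove=28 Briarlake=32 Dunmere=18 Fernhollow=17 Juniper=22 → close Briarlake (overflow 17)
  32÷4 = 8 each, +1 to first 0
Round 4: Ashgrove=36 Dunmere=26 Fernhollow=25 Juniper=30 → close Ashgrove (overflow 21)
  36÷3 = 12 each, +1 to first 0
Round 5: Dunmere=38 Fernhollow=37 Juniper=42 → close Dunmere (overflow 30)
  38÷2 = 19 each, +1 to first 0
Round 6: Fernhollow=56 Juniper=61 → close Juniper (overflow 47)
  61÷1 = 61 each, +1 to first 0

Closure order: Greywater, Ironridge, Briarlake, Ashgrove, Dunmere, Juniper
Last habitat: Fernhollow with 117 animals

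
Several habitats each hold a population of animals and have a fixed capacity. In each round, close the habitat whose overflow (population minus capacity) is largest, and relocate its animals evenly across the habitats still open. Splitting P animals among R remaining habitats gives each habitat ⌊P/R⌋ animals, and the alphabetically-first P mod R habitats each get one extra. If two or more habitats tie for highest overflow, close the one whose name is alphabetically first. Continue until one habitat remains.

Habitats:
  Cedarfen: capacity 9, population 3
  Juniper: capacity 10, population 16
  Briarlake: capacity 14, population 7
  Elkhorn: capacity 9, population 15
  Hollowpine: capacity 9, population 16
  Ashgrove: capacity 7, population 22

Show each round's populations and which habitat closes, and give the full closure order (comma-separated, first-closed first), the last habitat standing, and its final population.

Closure order: Ashgrove, Hollowpine, Elkhorn, Juniper, Briarlake
Last habitat: Cedarfen with 79 animals

Round 1: Ashgrove=22 Briarlake=7 Cedarfen=3 Elkhorn=15 Hollowpine=16 Juniper=16 → close Ashgrove (overflow 15)
  22÷5 = 4 each, +1 to first 2
Round 2: Briarlake=12 Cedarfen=8 Elkhorn=19 Hollowpine=20 Juniper=20 → close Hollowpine (overflow 11)
  20÷4 = 5 each, +1 to first 0
Round 3: Briarlake=17 Cedarfen=13 Elkhorn=24 Juniper=25 → close Elkhorn (overflow 15)
  24÷3 = 8 each, +1 to first 0
Round 4: Briarlake=25 Cedarfen=21 Juniper=33 → close Juniper (overflow 23)
  33÷2 = 16 each, +1 to first 1
Round 5: Briarlake=42 Cedarfen=37 → close Briarlake (overflow 28)
  42÷1 = 42 each, +1 to first 0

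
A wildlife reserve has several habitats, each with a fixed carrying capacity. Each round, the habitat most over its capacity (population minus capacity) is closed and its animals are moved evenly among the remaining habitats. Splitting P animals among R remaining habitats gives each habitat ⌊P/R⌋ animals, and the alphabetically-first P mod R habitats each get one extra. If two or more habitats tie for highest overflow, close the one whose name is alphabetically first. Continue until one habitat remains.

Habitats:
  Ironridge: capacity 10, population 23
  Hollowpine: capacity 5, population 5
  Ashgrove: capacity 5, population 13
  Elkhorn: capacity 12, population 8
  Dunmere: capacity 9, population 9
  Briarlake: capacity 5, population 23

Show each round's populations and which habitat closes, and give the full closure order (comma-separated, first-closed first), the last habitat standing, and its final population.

Closure order: Briarlake, Ironridge, Ashgrove, Dunmere, Hollowpine
Last habitat: Elkhorn with 81 animals

Round 1: Ashgrove=13 Briarlake=23 Dunmere=9 Elkhorn=8 Hollowpine=5 Ironridge=23 → close Briarlake (overflow 18)
  23÷5 = 4 each, +1 to first 3
Round 2: Ashgrove=18 Dunmere=14 Elkhorn=13 Hollowpine=9 Ironridge=27 → close Ironridge (overflow 17)
  27÷4 = 6 each, +1 to first 3
Round 3: Ashgrove=25 Dunmere=21 Elkhorn=20 Hollowpine=15 → close Ashgrove (overflow 20)
  25÷3 = 8 each, +1 to first 1
Round 4: Dunmere=30 Elkhorn=28 Hollowpine=23 → close Dunmere (overflow 21)
  30÷2 = 15 each, +1 to first 0
Round 5: Elkhorn=43 Hollowpine=38 → close Hollowpine (overflow 33)
  38÷1 = 38 each, +1 to first 0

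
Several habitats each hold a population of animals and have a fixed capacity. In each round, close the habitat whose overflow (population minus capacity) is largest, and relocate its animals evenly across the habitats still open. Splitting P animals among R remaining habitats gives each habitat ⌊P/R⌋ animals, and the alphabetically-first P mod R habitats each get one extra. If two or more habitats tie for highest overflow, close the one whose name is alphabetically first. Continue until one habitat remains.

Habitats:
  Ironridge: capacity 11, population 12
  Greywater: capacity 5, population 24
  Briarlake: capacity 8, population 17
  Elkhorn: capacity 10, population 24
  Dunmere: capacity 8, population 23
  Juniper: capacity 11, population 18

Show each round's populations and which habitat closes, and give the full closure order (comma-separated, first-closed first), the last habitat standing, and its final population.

Closure order: Greywater, Dunmere, Elkhorn, Briarlake, Juniper
Last habitat: Ironridge with 118 animals

Round 1: Briarlake=17 Dunmere=23 Elkhorn=24 Greywater=24 Ironridge=12 Juniper=18 → close Greywater (overflow 19)
  24÷5 = 4 each, +1 to first 4
Round 2: Briarlake=22 Dunmere=28 Elkhorn=29 Ironridge=17 Juniper=22 → close Dunmere (overflow 20)
  28÷4 = 7 each, +1 to first 0
Round 3: Briarlake=29 Elkhorn=36 Ironridge=24 Juniper=29 → close Elkhorn (overflow 26)
  36÷3 = 12 each, +1 to first 0
Round 4: Briarlake=41 Ironridge=36 Juniper=41 → close Briarlake (overflow 33)
  41÷2 = 20 each, +1 to first 1
Round 5: Ironridge=57 Juniper=61 → close Juniper (overflow 50)
  61÷1 = 61 each, +1 to first 0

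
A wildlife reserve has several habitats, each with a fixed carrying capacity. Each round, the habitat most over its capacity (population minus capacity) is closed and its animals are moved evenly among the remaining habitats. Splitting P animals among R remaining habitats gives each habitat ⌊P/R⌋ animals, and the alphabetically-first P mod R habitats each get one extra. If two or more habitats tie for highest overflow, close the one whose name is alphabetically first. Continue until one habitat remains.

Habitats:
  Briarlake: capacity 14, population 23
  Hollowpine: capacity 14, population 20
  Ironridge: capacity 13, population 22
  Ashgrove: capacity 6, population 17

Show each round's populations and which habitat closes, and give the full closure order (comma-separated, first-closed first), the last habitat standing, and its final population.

Closure order: Ashgrove, Briarlake, Ironridge
Last habitat: Hollowpine with 82 animals

Round 1: Ashgrove=17 Briarlake=23 Hollowpine=20 Ironridge=22 → close Ashgrove (overflow 11)
  17÷3 = 5 each, +1 to first 2
Round 2: Briarlake=29 Hollowpine=26 Ironridge=27 → close Briarlake (overflow 15)
  29÷2 = 14 each, +1 to first 1
Round 3: Hollowpine=41 Ironridge=41 → close Ironridge (overflow 28)
  41÷1 = 41 each, +1 to first 0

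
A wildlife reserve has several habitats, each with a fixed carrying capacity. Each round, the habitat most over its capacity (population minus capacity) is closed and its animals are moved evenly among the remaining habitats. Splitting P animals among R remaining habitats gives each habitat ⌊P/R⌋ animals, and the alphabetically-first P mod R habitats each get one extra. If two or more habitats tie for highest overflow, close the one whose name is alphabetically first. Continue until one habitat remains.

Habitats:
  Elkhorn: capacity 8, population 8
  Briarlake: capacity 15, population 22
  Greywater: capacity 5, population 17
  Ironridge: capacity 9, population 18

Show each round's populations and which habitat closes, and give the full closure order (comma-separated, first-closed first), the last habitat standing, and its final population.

Round 1: Briarlake=22 Elkhorn=8 Greywater=17 Ironridge=18 → close Greywater (overflow 12)
  17÷3 = 5 each, +1 to first 2
Round 2: Briarlake=28 Elkhorn=14 Ironridge=23 → close Ironridge (overflow 14)
  23÷2 = 11 each, +1 to first 1
Round 3: Briarlake=40 Elkhorn=25 → close Briarlake (overflow 25)
  40÷1 = 40 each, +1 to first 0

Closure order: Greywater, Ironridge, Briarlake
Last habitat: Elkhorn with 65 animals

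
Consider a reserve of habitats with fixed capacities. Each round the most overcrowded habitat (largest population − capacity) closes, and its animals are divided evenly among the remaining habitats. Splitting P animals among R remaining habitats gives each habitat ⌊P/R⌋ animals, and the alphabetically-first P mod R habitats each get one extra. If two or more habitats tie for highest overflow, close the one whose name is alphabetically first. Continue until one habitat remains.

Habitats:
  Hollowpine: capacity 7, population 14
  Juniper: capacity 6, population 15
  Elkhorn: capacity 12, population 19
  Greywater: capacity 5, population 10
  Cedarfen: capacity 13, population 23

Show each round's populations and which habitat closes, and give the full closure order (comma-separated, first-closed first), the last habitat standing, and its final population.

Closure order: Cedarfen, Juniper, Elkhorn, Hollowpine
Last habitat: Greywater with 81 animals

Round 1: Cedarfen=23 Elkhorn=19 Greywater=10 Hollowpine=14 Juniper=15 → close Cedarfen (overflow 10)
  23÷4 = 5 each, +1 to first 3
Round 2: Elkhorn=25 Greywater=16 Hollowpine=20 Juniper=20 → close Juniper (overflow 14)
  20÷3 = 6 each, +1 to first 2
Round 3: Elkhorn=32 Greywater=23 Hollowpine=26 → close Elkhorn (overflow 20)
  32÷2 = 16 each, +1 to first 0
Round 4: Greywater=39 Hollowpine=42 → close Hollowpine (overflow 35)
  42÷1 = 42 each, +1 to first 0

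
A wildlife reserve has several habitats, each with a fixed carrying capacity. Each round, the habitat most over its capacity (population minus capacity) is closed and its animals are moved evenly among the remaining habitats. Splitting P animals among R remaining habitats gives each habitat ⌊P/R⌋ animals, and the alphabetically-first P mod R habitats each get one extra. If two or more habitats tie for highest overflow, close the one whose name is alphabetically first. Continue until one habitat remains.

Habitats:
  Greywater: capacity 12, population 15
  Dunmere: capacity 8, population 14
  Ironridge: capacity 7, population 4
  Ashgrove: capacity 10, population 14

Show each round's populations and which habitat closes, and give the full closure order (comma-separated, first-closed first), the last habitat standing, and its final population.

Round 1: Ashgrove=14 Dunmere=14 Greywater=15 Ironridge=4 → close Dunmere (overflow 6)
  14÷3 = 4 each, +1 to first 2
Round 2: Ashgrove=19 Greywater=20 Ironridge=8 → close Ashgrove (overflow 9)
  19÷2 = 9 each, +1 to first 1
Round 3: Greywater=30 Ironridge=17 → close Greywater (overflow 18)
  30÷1 = 30 each, +1 to first 0

Closure order: Dunmere, Ashgrove, Greywater
Last habitat: Ironridge with 47 animals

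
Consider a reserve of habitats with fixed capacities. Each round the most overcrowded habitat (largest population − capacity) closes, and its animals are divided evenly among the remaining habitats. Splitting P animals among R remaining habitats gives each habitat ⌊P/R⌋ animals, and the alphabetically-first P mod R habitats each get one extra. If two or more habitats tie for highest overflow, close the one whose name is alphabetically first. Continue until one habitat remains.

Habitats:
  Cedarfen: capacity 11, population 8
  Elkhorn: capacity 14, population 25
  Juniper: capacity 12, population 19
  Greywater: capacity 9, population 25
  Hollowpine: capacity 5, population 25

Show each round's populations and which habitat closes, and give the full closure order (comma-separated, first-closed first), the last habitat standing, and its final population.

Round 1: Cedarfen=8 Elkhorn=25 Greywater=25 Hollowpine=25 Juniper=19 → close Hollowpine (overflow 20)
  25÷4 = 6 each, +1 to first 1
Round 2: Cedarfen=15 Elkhorn=31 Greywater=31 Juniper=25 → close Greywater (overflow 22)
  31÷3 = 10 each, +1 to first 1
Round 3: Cedarfen=26 Elkhorn=41 Juniper=35 → close Elkhorn (overflow 27)
  41÷2 = 20 each, +1 to first 1
Round 4: Cedarfen=47 Juniper=55 → close Juniper (overflow 43)
  55÷1 = 55 each, +1 to first 0

Closure order: Hollowpine, Greywater, Elkhorn, Juniper
Last habitat: Cedarfen with 102 animals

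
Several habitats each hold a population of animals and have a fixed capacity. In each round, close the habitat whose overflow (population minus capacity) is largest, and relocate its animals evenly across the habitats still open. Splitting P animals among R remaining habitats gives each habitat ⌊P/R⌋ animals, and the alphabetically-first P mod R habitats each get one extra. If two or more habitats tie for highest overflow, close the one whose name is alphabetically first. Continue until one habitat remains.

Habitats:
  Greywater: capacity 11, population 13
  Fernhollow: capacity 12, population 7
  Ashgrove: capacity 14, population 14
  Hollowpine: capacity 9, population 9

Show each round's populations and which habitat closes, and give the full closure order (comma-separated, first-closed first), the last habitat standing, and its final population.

Closure order: Greywater, Ashgrove, Hollowpine
Last habitat: Fernhollow with 43 animals

Round 1: Ashgrove=14 Fernhollow=7 Greywater=13 Hollowpine=9 → close Greywater (overflow 2)
  13÷3 = 4 each, +1 to first 1
Round 2: Ashgrove=19 Fernhollow=11 Hollowpine=13 → close Ashgrove (overflow 5)
  19÷2 = 9 each, +1 to first 1
Round 3: Fernhollow=21 Hollowpine=22 → close Hollowpine (overflow 13)
  22÷1 = 22 each, +1 to first 0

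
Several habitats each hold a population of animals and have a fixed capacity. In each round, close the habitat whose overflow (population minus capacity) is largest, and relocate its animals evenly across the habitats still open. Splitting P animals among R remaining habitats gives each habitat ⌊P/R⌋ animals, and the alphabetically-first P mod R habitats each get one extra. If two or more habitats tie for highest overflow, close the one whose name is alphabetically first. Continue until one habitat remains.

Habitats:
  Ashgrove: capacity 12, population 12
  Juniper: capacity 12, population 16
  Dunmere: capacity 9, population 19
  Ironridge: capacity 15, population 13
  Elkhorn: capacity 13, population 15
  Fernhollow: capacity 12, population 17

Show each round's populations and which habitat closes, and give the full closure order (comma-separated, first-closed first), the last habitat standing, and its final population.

Closure order: Dunmere, Fernhollow, Juniper, Elkhorn, Ashgrove
Last habitat: Ironridge with 92 animals

Round 1: Ashgrove=12 Dunmere=19 Elkhorn=15 Fernhollow=17 Ironridge=13 Juniper=16 → close Dunmere (overflow 10)
  19÷5 = 3 each, +1 to first 4
Round 2: Ashgrove=16 Elkhorn=19 Fernhollow=21 Ironridge=17 Juniper=19 → close Fernhollow (overflow 9)
  21÷4 = 5 each, +1 to first 1
Round 3: Ashgrove=22 Elkhorn=24 Ironridge=22 Juniper=24 → close Juniper (overflow 12)
  24÷3 = 8 each, +1 to first 0
Round 4: Ashgrove=30 Elkhorn=32 Ironridge=30 → close Elkhorn (overflow 19)
  32÷2 = 16 each, +1 to first 0
Round 5: Ashgrove=46 Ironridge=46 → close Ashgrove (overflow 34)
  46÷1 = 46 each, +1 to first 0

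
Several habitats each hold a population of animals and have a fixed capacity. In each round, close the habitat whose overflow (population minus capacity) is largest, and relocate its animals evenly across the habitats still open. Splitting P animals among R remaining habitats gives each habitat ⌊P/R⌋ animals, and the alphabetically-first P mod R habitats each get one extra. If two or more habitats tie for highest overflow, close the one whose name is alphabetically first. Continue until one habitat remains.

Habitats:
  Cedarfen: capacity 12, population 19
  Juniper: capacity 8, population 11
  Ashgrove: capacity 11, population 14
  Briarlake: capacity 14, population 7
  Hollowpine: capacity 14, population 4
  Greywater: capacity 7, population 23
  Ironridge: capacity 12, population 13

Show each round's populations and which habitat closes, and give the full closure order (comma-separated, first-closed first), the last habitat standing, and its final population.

Round 1: Ashgrove=14 Briarlake=7 Cedarfen=19 Greywater=23 Hollowpine=4 Ironridge=13 Juniper=11 → close Greywater (overflow 16)
  23÷6 = 3 each, +1 to first 5
Round 2: Ashgrove=18 Briarlake=11 Cedarfen=23 Hollowpine=8 Ironridge=17 Juniper=14 → close Cedarfen (overflow 11)
  23÷5 = 4 each, +1 to first 3
Round 3: Ashgrove=23 Briarlake=16 Hollowpine=13 Ironridge=21 Juniper=18 → close Ashgrove (overflow 12)
  23÷4 = 5 each, +1 to first 3
Round 4: Briarlake=22 Hollowpine=19 Ironridge=27 Juniper=23 → close Ironridge (overflow 15)
  27÷3 = 9 each, +1 to first 0
Round 5: Briarlake=31 Hollowpine=28 Juniper=32 → close Juniper (overflow 24)
  32÷2 = 16 each, +1 to first 0
Round 6: Briarlake=47 Hollowpine=44 → close Briarlake (overflow 33)
  47÷1 = 47 each, +1 to first 0

Closure order: Greywater, Cedarfen, Ashgrove, Ironridge, Juniper, Briarlake
Last habitat: Hollowpine with 91 animals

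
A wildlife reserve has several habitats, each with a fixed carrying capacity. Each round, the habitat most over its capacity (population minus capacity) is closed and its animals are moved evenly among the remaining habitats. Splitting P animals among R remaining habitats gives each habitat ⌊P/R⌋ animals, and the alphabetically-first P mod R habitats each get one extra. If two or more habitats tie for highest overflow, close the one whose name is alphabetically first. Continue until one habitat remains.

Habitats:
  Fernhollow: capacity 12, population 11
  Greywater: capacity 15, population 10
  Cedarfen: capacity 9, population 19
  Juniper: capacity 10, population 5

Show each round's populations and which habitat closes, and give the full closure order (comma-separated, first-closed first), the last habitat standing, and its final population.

Closure order: Cedarfen, Fernhollow, Greywater
Last habitat: Juniper with 45 animals

Round 1: Cedarfen=19 Fernhollow=11 Greywater=10 Juniper=5 → close Cedarfen (overflow 10)
  19÷3 = 6 each, +1 to first 1
Round 2: Fernhollow=18 Greywater=16 Juniper=11 → close Fernhollow (overflow 6)
  18÷2 = 9 each, +1 to first 0
Round 3: Greywater=25 Juniper=20 → close Greywater (overflow 10)
  25÷1 = 25 each, +1 to first 0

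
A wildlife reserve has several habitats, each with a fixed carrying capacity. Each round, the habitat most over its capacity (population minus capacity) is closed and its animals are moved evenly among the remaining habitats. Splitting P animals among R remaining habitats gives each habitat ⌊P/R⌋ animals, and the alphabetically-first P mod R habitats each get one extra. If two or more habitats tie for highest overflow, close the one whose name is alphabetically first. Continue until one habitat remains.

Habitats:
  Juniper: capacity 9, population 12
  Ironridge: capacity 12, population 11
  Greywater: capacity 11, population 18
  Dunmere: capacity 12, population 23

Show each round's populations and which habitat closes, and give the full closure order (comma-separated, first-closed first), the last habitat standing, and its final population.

Round 1: Dunmere=23 Greywater=18 Ironridge=11 Juniper=12 → close Dunmere (overflow 11)
  23÷3 = 7 each, +1 to first 2
Round 2: Greywater=26 Ironridge=19 Juniper=19 → close Greywater (overflow 15)
  26÷2 = 13 each, +1 to first 0
Round 3: Ironridge=32 Juniper=32 → close Juniper (overflow 23)
  32÷1 = 32 each, +1 to first 0

Closure order: Dunmere, Greywater, Juniper
Last habitat: Ironridge with 64 animals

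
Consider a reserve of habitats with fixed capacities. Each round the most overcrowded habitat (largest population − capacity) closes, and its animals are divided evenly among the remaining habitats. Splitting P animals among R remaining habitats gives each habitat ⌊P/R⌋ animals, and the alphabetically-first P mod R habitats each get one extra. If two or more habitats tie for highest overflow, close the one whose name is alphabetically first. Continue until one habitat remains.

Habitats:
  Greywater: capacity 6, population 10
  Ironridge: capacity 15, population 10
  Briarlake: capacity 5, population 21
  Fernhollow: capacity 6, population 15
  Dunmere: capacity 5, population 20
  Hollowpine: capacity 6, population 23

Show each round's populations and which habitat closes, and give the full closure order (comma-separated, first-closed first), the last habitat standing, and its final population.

Closure order: Hollowpine, Briarlake, Dunmere, Fernhollow, Greywater
Last habitat: Ironridge with 99 animals

Round 1: Briarlake=21 Dunmere=20 Fernhollow=15 Greywater=10 Hollowpine=23 Ironridge=10 → close Hollowpine (overflow 17)
  23÷5 = 4 each, +1 to first 3
Round 2: Briarlake=26 Dunmere=25 Fernhollow=20 Greywater=14 Ironridge=14 → close Briarlake (overflow 21)
  26÷4 = 6 each, +1 to first 2
Round 3: Dunmere=32 Fernhollow=27 Greywater=20 Ironridge=20 → close Dunmere (overflow 27)
  32÷3 = 10 each, +1 to first 2
Round 4: Fernhollow=38 Greywater=31 Ironridge=30 → close Fernhollow (overflow 32)
  38÷2 = 19 each, +1 to first 0
Round 5: Greywater=50 Ironridge=49 → close Greywater (overflow 44)
  50÷1 = 50 each, +1 to first 0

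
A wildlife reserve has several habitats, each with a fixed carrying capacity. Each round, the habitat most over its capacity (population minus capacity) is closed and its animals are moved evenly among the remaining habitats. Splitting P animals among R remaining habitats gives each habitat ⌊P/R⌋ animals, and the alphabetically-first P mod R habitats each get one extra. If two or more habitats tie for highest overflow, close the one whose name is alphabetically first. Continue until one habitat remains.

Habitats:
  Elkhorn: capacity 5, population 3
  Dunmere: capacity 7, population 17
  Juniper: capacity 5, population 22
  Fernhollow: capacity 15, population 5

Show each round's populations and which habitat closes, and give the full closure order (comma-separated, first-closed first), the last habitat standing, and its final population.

Round 1: Dunmere=17 Elkhorn=3 Fernhollow=5 Juniper=22 → close Juniper (overflow 17)
  22÷3 = 7 each, +1 to first 1
Round 2: Dunmere=25 Elkhorn=10 Fernhollow=12 → close Dunmere (overflow 18)
  25÷2 = 12 each, +1 to first 1
Round 3: Elkhorn=23 Fernhollow=24 → close Elkhorn (overflow 18)
  23÷1 = 23 each, +1 to first 0

Closure order: Juniper, Dunmere, Elkhorn
Last habitat: Fernhollow with 47 animals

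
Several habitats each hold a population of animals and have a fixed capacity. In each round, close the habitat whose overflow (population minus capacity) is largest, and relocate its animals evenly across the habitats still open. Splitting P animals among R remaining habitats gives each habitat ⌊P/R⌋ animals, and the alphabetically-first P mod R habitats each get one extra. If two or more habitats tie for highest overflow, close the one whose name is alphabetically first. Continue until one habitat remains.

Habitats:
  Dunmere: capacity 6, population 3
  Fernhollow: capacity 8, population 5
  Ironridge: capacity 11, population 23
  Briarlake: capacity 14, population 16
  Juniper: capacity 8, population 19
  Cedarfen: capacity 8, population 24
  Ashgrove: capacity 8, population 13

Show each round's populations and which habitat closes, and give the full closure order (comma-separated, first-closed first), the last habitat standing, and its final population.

Closure order: Cedarfen, Ironridge, Juniper, Ashgrove, Briarlake, Dunmere
Last habitat: Fernhollow with 103 animals

Round 1: Ashgrove=13 Briarlake=16 Cedarfen=24 Dunmere=3 Fernhollow=5 Ironridge=23 Juniper=19 → close Cedarfen (overflow 16)
  24÷6 = 4 each, +1 to first 0
Round 2: Ashgrove=17 Briarlake=20 Dunmere=7 Fernhollow=9 Ironridge=27 Juniper=23 → close Ironridge (overflow 16)
  27÷5 = 5 each, +1 to first 2
Round 3: Ashgrove=23 Briarlake=26 Dunmere=12 Fernhollow=14 Juniper=28 → close Juniper (overflow 20)
  28÷4 = 7 each, +1 to first 0
Round 4: Ashgrove=30 Briarlake=33 Dunmere=19 Fernhollow=21 → close Ashgrove (overflow 22)
  30÷3 = 10 each, +1 to first 0
Round 5: Briarlake=43 Dunmere=29 Fernhollow=31 → close Briarlake (overflow 29)
  43÷2 = 21 each, +1 to first 1
Round 6: Dunmere=51 Fernhollow=52 → close Dunmere (overflow 45)
  51÷1 = 51 each, +1 to first 0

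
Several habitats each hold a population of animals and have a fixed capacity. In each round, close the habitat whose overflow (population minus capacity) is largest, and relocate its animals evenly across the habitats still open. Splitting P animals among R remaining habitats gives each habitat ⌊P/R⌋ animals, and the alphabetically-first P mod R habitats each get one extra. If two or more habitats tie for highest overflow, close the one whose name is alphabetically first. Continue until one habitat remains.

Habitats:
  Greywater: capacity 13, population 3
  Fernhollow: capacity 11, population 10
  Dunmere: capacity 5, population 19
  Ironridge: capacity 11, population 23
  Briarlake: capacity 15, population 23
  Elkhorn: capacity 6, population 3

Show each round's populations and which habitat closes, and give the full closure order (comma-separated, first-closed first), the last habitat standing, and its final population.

Closure order: Dunmere, Ironridge, Briarlake, Elkhorn, Fernhollow
Last habitat: Greywater with 81 animals

Round 1: Briarlake=23 Dunmere=19 Elkhorn=3 Fernhollow=10 Greywater=3 Ironridge=23 → close Dunmere (overflow 14)
  19÷5 = 3 each, +1 to first 4
Round 2: Briarlake=27 Elkhorn=7 Fernhollow=14 Greywater=7 Ironridge=26 → close Ironridge (overflow 15)
  26÷4 = 6 each, +1 to first 2
Round 3: Briarlake=34 Elkhorn=14 Fernhollow=20 Greywater=13 → close Briarlake (overflow 19)
  34÷3 = 11 each, +1 to first 1
Round 4: Elkhorn=26 Fernhollow=31 Greywater=24 → close Elkhorn (overflow 20)
  26÷2 = 13 each, +1 to first 0
Round 5: Fernhollow=44 Greywater=37 → close Fernhollow (overflow 33)
  44÷1 = 44 each, +1 to first 0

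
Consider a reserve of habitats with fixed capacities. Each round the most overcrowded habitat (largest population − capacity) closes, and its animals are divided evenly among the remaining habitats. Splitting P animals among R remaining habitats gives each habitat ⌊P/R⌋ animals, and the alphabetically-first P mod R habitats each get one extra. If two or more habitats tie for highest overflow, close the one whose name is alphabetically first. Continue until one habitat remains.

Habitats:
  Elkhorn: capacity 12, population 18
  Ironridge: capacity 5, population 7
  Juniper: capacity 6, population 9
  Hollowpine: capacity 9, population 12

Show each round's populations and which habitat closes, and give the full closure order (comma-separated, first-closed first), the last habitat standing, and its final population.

Round 1: Elkhorn=18 Hollowpine=12 Ironridge=7 Juniper=9 → close Elkhorn (overflow 6)
  18÷3 = 6 each, +1 to first 0
Round 2: Hollowpine=18 Ironridge=13 Juniper=15 → close Hollowpine (overflow 9)
  18÷2 = 9 each, +1 to first 0
Round 3: Ironridge=22 Juniper=24 → close Juniper (overflow 18)
  24÷1 = 24 each, +1 to first 0

Closure order: Elkhorn, Hollowpine, Juniper
Last habitat: Ironridge with 46 animals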